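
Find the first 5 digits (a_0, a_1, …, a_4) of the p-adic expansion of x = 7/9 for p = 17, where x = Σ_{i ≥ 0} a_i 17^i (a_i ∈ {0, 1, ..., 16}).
(a_0, …, a_4) = (14, 3, 13, 3, 13)

v_17(7/9) = 0 (numerator and denominator both coprime to 17), so x ∈ ℤ_17^×. Compute digits iteratively via a_i = x_i mod 17, x_{i+1} = (x_i − a_i)/17, with x_0 = x:
  x_0 = 7/9;  a_0 = 14;  x_1 = (x_0 − 14)/17 = -7/9
  x_1 = -7/9;  a_1 = 3;  x_2 = (x_1 − 3)/17 = -2/9
  x_2 = -2/9;  a_2 = 13;  x_3 = (x_2 − 13)/17 = -7/9
  x_3 = -7/9;  a_3 = 3;  x_4 = (x_3 − 3)/17 = -2/9
  x_4 = -2/9;  a_4 = 13;  x_5 = (x_4 − 13)/17 = -7/9
Digits: (14, 3, 13, 3, 13).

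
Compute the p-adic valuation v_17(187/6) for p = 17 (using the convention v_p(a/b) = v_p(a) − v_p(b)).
v_17(187/6) = 1

Factor powers of 17 from the numerator and denominator of the reduced fraction: 187 = 17^1 · 11 and 6 = 17^0 · 6. Apply v_p(a/b) = v_p(a) − v_p(b): v_17(187/6) = 1 − 0 = 1.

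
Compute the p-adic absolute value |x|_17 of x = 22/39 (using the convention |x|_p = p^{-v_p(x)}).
|22/39|_17 = 1

Step 1 — compute v_17(x) by factoring powers of 17 out of the numerator and denominator: v_17(22/39) = 0. Step 2 — apply |x|_p = p^{-v_p(x)} = 17^{0} = 1.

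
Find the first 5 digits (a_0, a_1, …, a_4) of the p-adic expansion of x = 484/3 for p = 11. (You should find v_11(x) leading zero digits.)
(a_0, …, a_4) = (0, 0, 5, 7, 3)

v_11(484/3) = 2, so a_0 = ... = a_1 = 0. Factor out: x = 11^2 · u with u = 4/3 a unit in ℤ_11. Expand u iteratively via a_{v+i} = u_i mod 11, u_{i+1} = (u_i − a_{v+i})/11:
  u_0 = 4/3;  a_2 = 5;  u_1 = (u_0 − 5)/11 = -1/3
  u_1 = -1/3;  a_3 = 7;  u_2 = (u_1 − 7)/11 = -2/3
  u_2 = -2/3;  a_4 = 3;  u_3 = (u_2 − 3)/11 = -1/3
Digits: (0, 0, 5, 7, 3).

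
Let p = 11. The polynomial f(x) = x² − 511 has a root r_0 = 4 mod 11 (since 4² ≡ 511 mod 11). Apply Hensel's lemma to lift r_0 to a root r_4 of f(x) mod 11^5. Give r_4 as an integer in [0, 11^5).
r_4 = 5647 (mod 161051)

Hensel's recurrence: r_{i+1} = r_i − f(r_i)·(f′(r_i))^{-1} mod 11^{i+2}, with f′(x) = 2x. Iterate:
  r_0 = 4 (mod 11)
  r_1 = 81 (mod 121)
  r_2 = 323 (mod 1331)
  r_3 = 5647 (mod 14641)
  r_4 = 5647 (mod 161051)
Final: r_4 = 5647, and one checks f(r_4) ≡ 0 mod 11^5.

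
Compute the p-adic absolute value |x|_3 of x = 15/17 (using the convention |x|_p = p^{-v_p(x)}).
|15/17|_3 = 1/3

Step 1 — compute v_3(x) by factoring powers of 3 out of the numerator and denominator: v_3(15/17) = 1. Step 2 — apply |x|_p = p^{-v_p(x)} = 3^{-1} = 1/3.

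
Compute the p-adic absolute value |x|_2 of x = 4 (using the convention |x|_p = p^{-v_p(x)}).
|4|_2 = 1/4

Step 1 — compute v_2(x) by factoring powers of 2 out of the numerator and denominator: v_2(4) = 2. Step 2 — apply |x|_p = p^{-v_p(x)} = 2^{-2} = 1/4.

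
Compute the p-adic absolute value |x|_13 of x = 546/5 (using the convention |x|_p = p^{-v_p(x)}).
|546/5|_13 = 1/13

Step 1 — compute v_13(x) by factoring powers of 13 out of the numerator and denominator: v_13(546/5) = 1. Step 2 — apply |x|_p = p^{-v_p(x)} = 13^{-1} = 1/13.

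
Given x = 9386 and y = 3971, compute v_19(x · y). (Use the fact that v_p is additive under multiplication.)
v_19(37271806) = 4

v_p(x) = 2 (factor: 9386 = 19^2 · 26); v_p(y) = 2 (factor: 3971 = 19^2 · 11). Additivity: v_p(xy) = v_p(x) + v_p(y) = 2 + 2 = 4. (Direct check: xy = 37271806 = 19^4 · (286).)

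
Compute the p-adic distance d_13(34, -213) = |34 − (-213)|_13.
d_13(34, -213) = 1/13

Step 1 — x − y = 34 − (-213) = 247. Step 2 — v_13(247) = 1 (factor: 247 = (13^1 · 19); the sign does not affect v_p). Step 3 — |x − y|_13 = 13^{-1} = 1/13.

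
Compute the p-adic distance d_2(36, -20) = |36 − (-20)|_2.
d_2(36, -20) = 1/8

Step 1 — x − y = 36 − (-20) = 56. Step 2 — v_2(56) = 3 (factor: 56 = (2^3 · 7); the sign does not affect v_p). Step 3 — |x − y|_2 = 2^{-3} = 1/8.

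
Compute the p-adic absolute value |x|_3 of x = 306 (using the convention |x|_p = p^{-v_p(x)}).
|306|_3 = 1/9

Step 1 — compute v_3(x) by factoring powers of 3 out of the numerator and denominator: v_3(306) = 2. Step 2 — apply |x|_p = p^{-v_p(x)} = 3^{-2} = 1/9.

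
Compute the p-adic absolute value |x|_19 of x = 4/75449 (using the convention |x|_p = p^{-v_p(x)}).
|4/75449|_19 = 6859

Step 1 — compute v_19(x) by factoring powers of 19 out of the numerator and denominator: v_19(4/75449) = -3. Step 2 — apply |x|_p = p^{-v_p(x)} = 19^{3} = 6859.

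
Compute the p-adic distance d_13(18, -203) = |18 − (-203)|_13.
d_13(18, -203) = 1/13

Step 1 — x − y = 18 − (-203) = 221. Step 2 — v_13(221) = 1 (factor: 221 = (13^1 · 17); the sign does not affect v_p). Step 3 — |x − y|_13 = 13^{-1} = 1/13.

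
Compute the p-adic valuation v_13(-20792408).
v_13(-20792408) = 5

v_13(n) is the largest exponent k such that 13^k divides n. Factor out: -20792408 = -13^5 · 56. (Sign doesn't affect v_p.) So v_13(-20792408) = 5.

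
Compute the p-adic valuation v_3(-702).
v_3(-702) = 3

v_3(n) is the largest exponent k such that 3^k divides n. Factor out: -702 = -3^3 · 26. (Sign doesn't affect v_p.) So v_3(-702) = 3.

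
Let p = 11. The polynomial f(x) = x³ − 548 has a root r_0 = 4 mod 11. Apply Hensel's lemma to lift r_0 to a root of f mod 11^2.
r_1 = 4 (mod 121)

Hensel: r_{i+1} = r_i − f(r_i)/f′(r_i) mod 11^{i+2}, where f′(x) = 3x². Iterate:
  r_0 = 4 (mod 11)
  r_1 = 4 (mod 121)
Final: r = 4 with f(r) ≡ 0 mod 11^2.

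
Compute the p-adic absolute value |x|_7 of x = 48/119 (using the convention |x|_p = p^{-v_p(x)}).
|48/119|_7 = 7

Step 1 — compute v_7(x) by factoring powers of 7 out of the numerator and denominator: v_7(48/119) = -1. Step 2 — apply |x|_p = p^{-v_p(x)} = 7^{1} = 7.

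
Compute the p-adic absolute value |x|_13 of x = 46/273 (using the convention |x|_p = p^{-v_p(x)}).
|46/273|_13 = 13

Step 1 — compute v_13(x) by factoring powers of 13 out of the numerator and denominator: v_13(46/273) = -1. Step 2 — apply |x|_p = p^{-v_p(x)} = 13^{1} = 13.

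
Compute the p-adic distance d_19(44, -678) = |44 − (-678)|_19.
d_19(44, -678) = 1/361

Step 1 — x − y = 44 − (-678) = 722. Step 2 — v_19(722) = 2 (factor: 722 = (19^2 · 2); the sign does not affect v_p). Step 3 — |x − y|_19 = 19^{-2} = 1/361.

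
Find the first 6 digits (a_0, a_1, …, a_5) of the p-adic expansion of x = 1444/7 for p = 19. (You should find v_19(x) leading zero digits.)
(a_0, …, a_5) = (0, 0, 6, 16, 10, 13)

v_19(1444/7) = 2, so a_0 = ... = a_1 = 0. Factor out: x = 19^2 · u with u = 4/7 a unit in ℤ_19. Expand u iteratively via a_{v+i} = u_i mod 19, u_{i+1} = (u_i − a_{v+i})/19:
  u_0 = 4/7;  a_2 = 6;  u_1 = (u_0 − 6)/19 = -2/7
  u_1 = -2/7;  a_3 = 16;  u_2 = (u_1 − 16)/19 = -6/7
  u_2 = -6/7;  a_4 = 10;  u_3 = (u_2 − 10)/19 = -4/7
  u_3 = -4/7;  a_5 = 13;  u_4 = (u_3 − 13)/19 = -5/7
Digits: (0, 0, 6, 16, 10, 13).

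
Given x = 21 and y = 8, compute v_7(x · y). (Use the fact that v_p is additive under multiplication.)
v_7(168) = 1

v_p(x) = 1 (factor: 21 = 7^1 · 3); v_p(y) = 0 (factor: 8 = 7^0 · 8). Additivity: v_p(xy) = v_p(x) + v_p(y) = 1 + 0 = 1. (Direct check: xy = 168 = 7^1 · (24).)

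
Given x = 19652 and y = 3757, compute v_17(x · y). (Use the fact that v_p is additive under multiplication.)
v_17(73832564) = 5

v_p(x) = 3 (factor: 19652 = 17^3 · 4); v_p(y) = 2 (factor: 3757 = 17^2 · 13). Additivity: v_p(xy) = v_p(x) + v_p(y) = 3 + 2 = 5. (Direct check: xy = 73832564 = 17^5 · (52).)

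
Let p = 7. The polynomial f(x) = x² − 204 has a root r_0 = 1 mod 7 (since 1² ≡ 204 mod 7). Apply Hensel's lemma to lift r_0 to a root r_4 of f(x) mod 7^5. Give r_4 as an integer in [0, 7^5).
r_4 = 225 (mod 16807)

Hensel's recurrence: r_{i+1} = r_i − f(r_i)·(f′(r_i))^{-1} mod 7^{i+2}, with f′(x) = 2x. Iterate:
  r_0 = 1 (mod 7)
  r_1 = 29 (mod 49)
  r_2 = 225 (mod 343)
  r_3 = 225 (mod 2401)
  r_4 = 225 (mod 16807)
Final: r_4 = 225, and one checks f(r_4) ≡ 0 mod 7^5.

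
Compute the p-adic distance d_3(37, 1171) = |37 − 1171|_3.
d_3(37, 1171) = 1/81

Step 1 — x − y = 37 − 1171 = -1134. Step 2 — v_3(-1134) = 4 (factor: -1134 = −(3^4 · 14); the sign does not affect v_p). Step 3 — |x − y|_3 = 3^{-4} = 1/81.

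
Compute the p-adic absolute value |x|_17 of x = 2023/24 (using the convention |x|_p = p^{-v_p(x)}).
|2023/24|_17 = 1/289

Step 1 — compute v_17(x) by factoring powers of 17 out of the numerator and denominator: v_17(2023/24) = 2. Step 2 — apply |x|_p = p^{-v_p(x)} = 17^{-2} = 1/289.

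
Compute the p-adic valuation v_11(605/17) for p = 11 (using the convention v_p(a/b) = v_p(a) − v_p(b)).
v_11(605/17) = 2

Factor powers of 11 from the numerator and denominator of the reduced fraction: 605 = 11^2 · 5 and 17 = 11^0 · 17. Apply v_p(a/b) = v_p(a) − v_p(b): v_11(605/17) = 2 − 0 = 2.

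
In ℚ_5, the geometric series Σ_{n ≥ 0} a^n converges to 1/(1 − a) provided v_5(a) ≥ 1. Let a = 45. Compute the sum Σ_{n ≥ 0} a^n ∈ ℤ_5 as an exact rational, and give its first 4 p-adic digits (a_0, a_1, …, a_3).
Σ a^n = 1/(1 − a) = -1/44;  first 4 digits = (1, 4, 2, 0)

v_5(a) = 1 ≥ 1, so the series converges in ℤ_5 to 1/(1 − a) = 1/(1 − 45) = -1/44. Expand this rational in ℤ_5: compute digits iteratively via d_i = x_i mod 5, x_{i+1} = (x_i − d_i)/5. The first 4 digits are (1, 4, 2, 0).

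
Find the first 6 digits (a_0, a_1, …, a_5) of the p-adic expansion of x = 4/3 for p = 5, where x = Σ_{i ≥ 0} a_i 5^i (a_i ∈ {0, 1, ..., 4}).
(a_0, …, a_5) = (3, 3, 1, 3, 1, 3)

v_5(4/3) = 0 (numerator and denominator both coprime to 5), so x ∈ ℤ_5^×. Compute digits iteratively via a_i = x_i mod 5, x_{i+1} = (x_i − a_i)/5, with x_0 = x:
  x_0 = 4/3;  a_0 = 3;  x_1 = (x_0 − 3)/5 = -1/3
  x_1 = -1/3;  a_1 = 3;  x_2 = (x_1 − 3)/5 = -2/3
  x_2 = -2/3;  a_2 = 1;  x_3 = (x_2 − 1)/5 = -1/3
  x_3 = -1/3;  a_3 = 3;  x_4 = (x_3 − 3)/5 = -2/3
  x_4 = -2/3;  a_4 = 1;  x_5 = (x_4 − 1)/5 = -1/3
  x_5 = -1/3;  a_5 = 3;  x_6 = (x_5 − 3)/5 = -2/3
Digits: (3, 3, 1, 3, 1, 3).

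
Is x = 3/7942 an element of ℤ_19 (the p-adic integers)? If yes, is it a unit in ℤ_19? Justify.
x ∉ ℤ_19 (v_19(x) = -2 < 0)

ℤ_19 = {x ∈ ℚ_19 : v_19(x) ≥ 0} and ℤ_19^× = {x ∈ ℤ_19 : v_19(x) = 0}. Here v_19(3/7942) = v_19(num) − v_19(den) = -2; compare against these criteria.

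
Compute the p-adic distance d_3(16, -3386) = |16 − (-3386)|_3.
d_3(16, -3386) = 1/243

Step 1 — x − y = 16 − (-3386) = 3402. Step 2 — v_3(3402) = 5 (factor: 3402 = (3^5 · 14); the sign does not affect v_p). Step 3 — |x − y|_3 = 3^{-5} = 1/243.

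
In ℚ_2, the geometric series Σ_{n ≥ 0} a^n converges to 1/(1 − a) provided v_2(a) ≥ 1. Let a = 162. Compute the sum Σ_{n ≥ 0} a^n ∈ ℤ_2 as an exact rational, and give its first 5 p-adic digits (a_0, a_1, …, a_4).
Σ a^n = 1/(1 − a) = -1/161;  first 5 digits = (1, 1, 1, 1, 1)

v_2(a) = 1 ≥ 1, so the series converges in ℤ_2 to 1/(1 − a) = 1/(1 − 162) = -1/161. Expand this rational in ℤ_2: compute digits iteratively via d_i = x_i mod 2, x_{i+1} = (x_i − d_i)/2. The first 5 digits are (1, 1, 1, 1, 1).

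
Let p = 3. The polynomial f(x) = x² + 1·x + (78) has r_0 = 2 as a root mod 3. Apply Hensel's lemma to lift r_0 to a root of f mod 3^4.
r_3 = 32 (mod 81)

Hensel: r_{i+1} = r_i − f(r_i)·(f′(r_i))^{-1} mod 3^{i+2}, f′(x) = 2x + 1. Iterate:
  r_0 = 2 (mod 3)
  r_1 = 5 (mod 9)
  r_2 = 5 (mod 27)
  r_3 = 32 (mod 81)
Final: r = 32 satisfies f(r) ≡ 0 mod 3^4.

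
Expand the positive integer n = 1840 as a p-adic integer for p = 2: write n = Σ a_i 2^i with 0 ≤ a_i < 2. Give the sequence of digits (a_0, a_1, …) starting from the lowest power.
(a_0, a_1, …) = (0, 0, 0, 0, 1, 1, 0, 0, 1, 1, 1)

Repeated division by 2 gives the digits low-to-high: 1840 = 1·2^4 + 1·2^5 + 1·2^8 + 1·2^9 + 1·2^10. Digit sequence: (0, 0, 0, 0, 1, 1, 0, 0, 1, 1, 1).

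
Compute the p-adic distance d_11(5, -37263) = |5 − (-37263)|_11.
d_11(5, -37263) = 1/1331

Step 1 — x − y = 5 − (-37263) = 37268. Step 2 — v_11(37268) = 3 (factor: 37268 = (11^3 · 28); the sign does not affect v_p). Step 3 — |x − y|_11 = 11^{-3} = 1/1331.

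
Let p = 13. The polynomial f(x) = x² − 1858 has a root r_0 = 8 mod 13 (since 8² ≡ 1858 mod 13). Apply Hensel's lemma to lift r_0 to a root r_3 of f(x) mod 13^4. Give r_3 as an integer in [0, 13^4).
r_3 = 7704 (mod 28561)

Hensel's recurrence: r_{i+1} = r_i − f(r_i)·(f′(r_i))^{-1} mod 13^{i+2}, with f′(x) = 2x. Iterate:
  r_0 = 8 (mod 13)
  r_1 = 99 (mod 169)
  r_2 = 1113 (mod 2197)
  r_3 = 7704 (mod 28561)
Final: r_3 = 7704, and one checks f(r_3) ≡ 0 mod 13^4.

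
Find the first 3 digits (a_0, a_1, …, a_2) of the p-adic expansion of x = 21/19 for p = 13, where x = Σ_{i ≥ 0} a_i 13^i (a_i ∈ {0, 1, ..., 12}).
(a_0, …, a_2) = (10, 0, 2)

v_13(21/19) = 0 (numerator and denominator both coprime to 13), so x ∈ ℤ_13^×. Compute digits iteratively via a_i = x_i mod 13, x_{i+1} = (x_i − a_i)/13, with x_0 = x:
  x_0 = 21/19;  a_0 = 10;  x_1 = (x_0 − 10)/13 = -13/19
  x_1 = -13/19;  a_1 = 0;  x_2 = (x_1 − 0)/13 = -1/19
  x_2 = -1/19;  a_2 = 2;  x_3 = (x_2 − 2)/13 = -3/19
Digits: (10, 0, 2).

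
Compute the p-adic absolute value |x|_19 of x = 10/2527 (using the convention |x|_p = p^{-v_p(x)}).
|10/2527|_19 = 361

Step 1 — compute v_19(x) by factoring powers of 19 out of the numerator and denominator: v_19(10/2527) = -2. Step 2 — apply |x|_p = p^{-v_p(x)} = 19^{2} = 361.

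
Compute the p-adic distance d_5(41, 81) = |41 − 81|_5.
d_5(41, 81) = 1/5

Step 1 — x − y = 41 − 81 = -40. Step 2 — v_5(-40) = 1 (factor: -40 = −(5^1 · 8); the sign does not affect v_p). Step 3 — |x − y|_5 = 5^{-1} = 1/5.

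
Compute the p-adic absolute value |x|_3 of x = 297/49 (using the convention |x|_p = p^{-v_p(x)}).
|297/49|_3 = 1/27

Step 1 — compute v_3(x) by factoring powers of 3 out of the numerator and denominator: v_3(297/49) = 3. Step 2 — apply |x|_p = p^{-v_p(x)} = 3^{-3} = 1/27.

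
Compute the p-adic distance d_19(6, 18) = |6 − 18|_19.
d_19(6, 18) = 1

Step 1 — x − y = 6 − 18 = -12. Step 2 — v_19(-12) = 0 (factor: -12 = −(19^0 · 12); the sign does not affect v_p). Step 3 — |x − y|_19 = 19^{0} = 1.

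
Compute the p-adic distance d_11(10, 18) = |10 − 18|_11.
d_11(10, 18) = 1

Step 1 — x − y = 10 − 18 = -8. Step 2 — v_11(-8) = 0 (factor: -8 = −(11^0 · 8); the sign does not affect v_p). Step 3 — |x − y|_11 = 11^{0} = 1.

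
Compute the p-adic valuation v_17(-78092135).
v_17(-78092135) = 5

v_17(n) is the largest exponent k such that 17^k divides n. Factor out: -78092135 = -17^5 · 55. (Sign doesn't affect v_p.) So v_17(-78092135) = 5.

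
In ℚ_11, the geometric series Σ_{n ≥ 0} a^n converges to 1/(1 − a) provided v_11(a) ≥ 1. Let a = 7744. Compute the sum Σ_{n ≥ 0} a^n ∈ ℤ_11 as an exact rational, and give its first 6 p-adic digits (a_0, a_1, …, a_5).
Σ a^n = 1/(1 − a) = -1/7743;  first 6 digits = (1, 0, 9, 5, 4, 9)

v_11(a) = 2 ≥ 1, so the series converges in ℤ_11 to 1/(1 − a) = 1/(1 − 7744) = -1/7743. Expand this rational in ℤ_11: compute digits iteratively via d_i = x_i mod 11, x_{i+1} = (x_i − d_i)/11. The first 6 digits are (1, 0, 9, 5, 4, 9).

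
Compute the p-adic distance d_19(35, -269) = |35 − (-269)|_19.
d_19(35, -269) = 1/19

Step 1 — x − y = 35 − (-269) = 304. Step 2 — v_19(304) = 1 (factor: 304 = (19^1 · 16); the sign does not affect v_p). Step 3 — |x − y|_19 = 19^{-1} = 1/19.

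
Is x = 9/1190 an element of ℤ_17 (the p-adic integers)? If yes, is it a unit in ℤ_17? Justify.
x ∉ ℤ_17 (v_17(x) = -1 < 0)

ℤ_17 = {x ∈ ℚ_17 : v_17(x) ≥ 0} and ℤ_17^× = {x ∈ ℤ_17 : v_17(x) = 0}. Here v_17(9/1190) = v_17(num) − v_17(den) = -1; compare against these criteria.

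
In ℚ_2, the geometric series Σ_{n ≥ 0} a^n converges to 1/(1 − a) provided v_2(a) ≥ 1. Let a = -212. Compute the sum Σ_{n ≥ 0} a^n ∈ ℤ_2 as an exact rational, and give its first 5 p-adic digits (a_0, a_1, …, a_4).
Σ a^n = 1/(1 − a) = 1/213;  first 5 digits = (1, 0, 1, 1, 1)

v_2(a) = 2 ≥ 1, so the series converges in ℤ_2 to 1/(1 − a) = 1/(1 − (-212)) = 1/213. Expand this rational in ℤ_2: compute digits iteratively via d_i = x_i mod 2, x_{i+1} = (x_i − d_i)/2. The first 5 digits are (1, 0, 1, 1, 1).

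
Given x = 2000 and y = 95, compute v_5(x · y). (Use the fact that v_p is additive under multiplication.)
v_5(190000) = 4

v_p(x) = 3 (factor: 2000 = 5^3 · 16); v_p(y) = 1 (factor: 95 = 5^1 · 19). Additivity: v_p(xy) = v_p(x) + v_p(y) = 3 + 1 = 4. (Direct check: xy = 190000 = 5^4 · (304).)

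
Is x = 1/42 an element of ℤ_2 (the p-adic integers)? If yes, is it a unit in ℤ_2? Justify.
x ∉ ℤ_2 (v_2(x) = -1 < 0)

ℤ_2 = {x ∈ ℚ_2 : v_2(x) ≥ 0} and ℤ_2^× = {x ∈ ℤ_2 : v_2(x) = 0}. Here v_2(1/42) = v_2(num) − v_2(den) = -1; compare against these criteria.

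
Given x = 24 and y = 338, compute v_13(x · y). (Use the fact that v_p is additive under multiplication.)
v_13(8112) = 2

v_p(x) = 0 (factor: 24 = 13^0 · 24); v_p(y) = 2 (factor: 338 = 13^2 · 2). Additivity: v_p(xy) = v_p(x) + v_p(y) = 0 + 2 = 2. (Direct check: xy = 8112 = 13^2 · (48).)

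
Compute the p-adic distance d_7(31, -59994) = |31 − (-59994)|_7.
d_7(31, -59994) = 1/2401

Step 1 — x − y = 31 − (-59994) = 60025. Step 2 — v_7(60025) = 4 (factor: 60025 = (7^4 · 25); the sign does not affect v_p). Step 3 — |x − y|_7 = 7^{-4} = 1/2401.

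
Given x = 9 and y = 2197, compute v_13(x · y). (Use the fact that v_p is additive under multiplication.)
v_13(19773) = 3

v_p(x) = 0 (factor: 9 = 13^0 · 9); v_p(y) = 3 (factor: 2197 = 13^3 · 1). Additivity: v_p(xy) = v_p(x) + v_p(y) = 0 + 3 = 3. (Direct check: xy = 19773 = 13^3 · (9).)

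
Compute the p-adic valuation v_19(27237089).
v_19(27237089) = 5

v_19(n) is the largest exponent k such that 19^k divides n. Factor out: 27237089 = 19^5 · 11. (Sign doesn't affect v_p.) So v_19(27237089) = 5.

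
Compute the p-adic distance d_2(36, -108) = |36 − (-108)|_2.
d_2(36, -108) = 1/16

Step 1 — x − y = 36 − (-108) = 144. Step 2 — v_2(144) = 4 (factor: 144 = (2^4 · 9); the sign does not affect v_p). Step 3 — |x − y|_2 = 2^{-4} = 1/16.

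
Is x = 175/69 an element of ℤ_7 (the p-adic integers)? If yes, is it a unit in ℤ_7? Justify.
x ∈ ℤ_7 but not a unit; v_7(x) = 1 > 0

ℤ_7 = {x ∈ ℚ_7 : v_7(x) ≥ 0} and ℤ_7^× = {x ∈ ℤ_7 : v_7(x) = 0}. Here v_7(175/69) = v_7(num) − v_7(den) = 1; compare against these criteria.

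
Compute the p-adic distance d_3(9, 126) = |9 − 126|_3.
d_3(9, 126) = 1/9

Step 1 — x − y = 9 − 126 = -117. Step 2 — v_3(-117) = 2 (factor: -117 = −(3^2 · 13); the sign does not affect v_p). Step 3 — |x − y|_3 = 3^{-2} = 1/9.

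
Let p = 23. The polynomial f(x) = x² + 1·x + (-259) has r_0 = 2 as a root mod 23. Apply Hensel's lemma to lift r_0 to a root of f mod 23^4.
r_3 = 77604 (mod 279841)

Hensel: r_{i+1} = r_i − f(r_i)·(f′(r_i))^{-1} mod 23^{i+2}, f′(x) = 2x + 1. Iterate:
  r_0 = 2 (mod 23)
  r_1 = 370 (mod 529)
  r_2 = 4602 (mod 12167)
  r_3 = 77604 (mod 279841)
Final: r = 77604 satisfies f(r) ≡ 0 mod 23^4.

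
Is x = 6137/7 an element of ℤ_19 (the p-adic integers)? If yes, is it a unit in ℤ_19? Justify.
x ∈ ℤ_19 but not a unit; v_19(x) = 2 > 0

ℤ_19 = {x ∈ ℚ_19 : v_19(x) ≥ 0} and ℤ_19^× = {x ∈ ℤ_19 : v_19(x) = 0}. Here v_19(6137/7) = v_19(num) − v_19(den) = 2; compare against these criteria.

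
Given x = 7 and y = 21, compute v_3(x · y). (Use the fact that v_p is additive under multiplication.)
v_3(147) = 1

v_p(x) = 0 (factor: 7 = 3^0 · 7); v_p(y) = 1 (factor: 21 = 3^1 · 7). Additivity: v_p(xy) = v_p(x) + v_p(y) = 0 + 1 = 1. (Direct check: xy = 147 = 3^1 · (49).)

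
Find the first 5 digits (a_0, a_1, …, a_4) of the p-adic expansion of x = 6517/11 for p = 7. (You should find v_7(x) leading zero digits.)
(a_0, …, a_4) = (0, 0, 0, 3, 3)

v_7(6517/11) = 3, so a_0 = ... = a_2 = 0. Factor out: x = 7^3 · u with u = 19/11 a unit in ℤ_7. Expand u iteratively via a_{v+i} = u_i mod 7, u_{i+1} = (u_i − a_{v+i})/7:
  u_0 = 19/11;  a_3 = 3;  u_1 = (u_0 − 3)/7 = -2/11
  u_1 = -2/11;  a_4 = 3;  u_2 = (u_1 − 3)/7 = -5/11
Digits: (0, 0, 0, 3, 3).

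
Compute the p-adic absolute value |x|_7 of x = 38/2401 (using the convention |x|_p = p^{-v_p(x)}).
|38/2401|_7 = 2401

Step 1 — compute v_7(x) by factoring powers of 7 out of the numerator and denominator: v_7(38/2401) = -4. Step 2 — apply |x|_p = p^{-v_p(x)} = 7^{4} = 2401.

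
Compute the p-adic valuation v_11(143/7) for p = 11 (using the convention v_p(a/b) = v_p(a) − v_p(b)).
v_11(143/7) = 1

Factor powers of 11 from the numerator and denominator of the reduced fraction: 143 = 11^1 · 13 and 7 = 11^0 · 7. Apply v_p(a/b) = v_p(a) − v_p(b): v_11(143/7) = 1 − 0 = 1.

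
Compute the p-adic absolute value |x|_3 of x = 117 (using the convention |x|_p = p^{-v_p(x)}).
|117|_3 = 1/9

Step 1 — compute v_3(x) by factoring powers of 3 out of the numerator and denominator: v_3(117) = 2. Step 2 — apply |x|_p = p^{-v_p(x)} = 3^{-2} = 1/9.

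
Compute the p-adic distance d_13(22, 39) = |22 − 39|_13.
d_13(22, 39) = 1

Step 1 — x − y = 22 − 39 = -17. Step 2 — v_13(-17) = 0 (factor: -17 = −(13^0 · 17); the sign does not affect v_p). Step 3 — |x − y|_13 = 13^{0} = 1.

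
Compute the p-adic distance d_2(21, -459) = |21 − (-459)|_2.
d_2(21, -459) = 1/32

Step 1 — x − y = 21 − (-459) = 480. Step 2 — v_2(480) = 5 (factor: 480 = (2^5 · 15); the sign does not affect v_p). Step 3 — |x − y|_2 = 2^{-5} = 1/32.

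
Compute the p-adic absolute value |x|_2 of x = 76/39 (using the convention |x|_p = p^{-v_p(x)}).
|76/39|_2 = 1/4

Step 1 — compute v_2(x) by factoring powers of 2 out of the numerator and denominator: v_2(76/39) = 2. Step 2 — apply |x|_p = p^{-v_p(x)} = 2^{-2} = 1/4.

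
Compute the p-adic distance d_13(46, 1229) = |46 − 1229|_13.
d_13(46, 1229) = 1/169

Step 1 — x − y = 46 − 1229 = -1183. Step 2 — v_13(-1183) = 2 (factor: -1183 = −(13^2 · 7); the sign does not affect v_p). Step 3 — |x − y|_13 = 13^{-2} = 1/169.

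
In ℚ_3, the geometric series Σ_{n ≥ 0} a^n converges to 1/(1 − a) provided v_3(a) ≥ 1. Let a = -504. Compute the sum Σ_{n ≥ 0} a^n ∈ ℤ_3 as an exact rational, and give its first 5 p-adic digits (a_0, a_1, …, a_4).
Σ a^n = 1/(1 − a) = 1/505;  first 5 digits = (1, 0, 1, 2, 0)

v_3(a) = 2 ≥ 1, so the series converges in ℤ_3 to 1/(1 − a) = 1/(1 − (-504)) = 1/505. Expand this rational in ℤ_3: compute digits iteratively via d_i = x_i mod 3, x_{i+1} = (x_i − d_i)/3. The first 5 digits are (1, 0, 1, 2, 0).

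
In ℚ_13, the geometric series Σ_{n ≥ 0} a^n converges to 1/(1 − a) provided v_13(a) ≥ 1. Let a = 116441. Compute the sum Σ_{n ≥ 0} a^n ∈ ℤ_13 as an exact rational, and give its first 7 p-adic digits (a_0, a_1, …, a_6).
Σ a^n = 1/(1 − a) = -1/116440;  first 7 digits = (1, 0, 0, 1, 4, 0, 1)

v_13(a) = 3 ≥ 1, so the series converges in ℤ_13 to 1/(1 − a) = 1/(1 − 116441) = -1/116440. Expand this rational in ℤ_13: compute digits iteratively via d_i = x_i mod 13, x_{i+1} = (x_i − d_i)/13. The first 7 digits are (1, 0, 0, 1, 4, 0, 1).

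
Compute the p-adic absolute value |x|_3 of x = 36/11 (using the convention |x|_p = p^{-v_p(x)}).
|36/11|_3 = 1/9

Step 1 — compute v_3(x) by factoring powers of 3 out of the numerator and denominator: v_3(36/11) = 2. Step 2 — apply |x|_p = p^{-v_p(x)} = 3^{-2} = 1/9.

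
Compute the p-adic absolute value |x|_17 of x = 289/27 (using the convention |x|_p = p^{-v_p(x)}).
|289/27|_17 = 1/289

Step 1 — compute v_17(x) by factoring powers of 17 out of the numerator and denominator: v_17(289/27) = 2. Step 2 — apply |x|_p = p^{-v_p(x)} = 17^{-2} = 1/289.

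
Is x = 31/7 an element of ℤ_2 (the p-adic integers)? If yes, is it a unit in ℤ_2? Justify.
x ∈ ℤ_2^× (unit); v_2(x) = 0

ℤ_2 = {x ∈ ℚ_2 : v_2(x) ≥ 0} and ℤ_2^× = {x ∈ ℤ_2 : v_2(x) = 0}. Here v_2(31/7) = v_2(num) − v_2(den) = 0; compare against these criteria.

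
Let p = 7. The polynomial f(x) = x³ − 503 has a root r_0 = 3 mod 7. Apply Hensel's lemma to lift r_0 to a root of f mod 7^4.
r_3 = 311 (mod 2401)

Hensel: r_{i+1} = r_i − f(r_i)/f′(r_i) mod 7^{i+2}, where f′(x) = 3x². Iterate:
  r_0 = 3 (mod 7)
  r_1 = 17 (mod 49)
  r_2 = 311 (mod 343)
  r_3 = 311 (mod 2401)
Final: r = 311 with f(r) ≡ 0 mod 7^4.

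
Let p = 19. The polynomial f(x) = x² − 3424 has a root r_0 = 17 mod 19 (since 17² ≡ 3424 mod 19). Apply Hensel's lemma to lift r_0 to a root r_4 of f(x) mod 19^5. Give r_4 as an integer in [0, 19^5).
r_4 = 1630863 (mod 2476099)

Hensel's recurrence: r_{i+1} = r_i − f(r_i)·(f′(r_i))^{-1} mod 19^{i+2}, with f′(x) = 2x. Iterate:
  r_0 = 17 (mod 19)
  r_1 = 226 (mod 361)
  r_2 = 5280 (mod 6859)
  r_3 = 67011 (mod 130321)
  r_4 = 1630863 (mod 2476099)
Final: r_4 = 1630863, and one checks f(r_4) ≡ 0 mod 19^5.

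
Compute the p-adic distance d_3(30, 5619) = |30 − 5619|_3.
d_3(30, 5619) = 1/243

Step 1 — x − y = 30 − 5619 = -5589. Step 2 — v_3(-5589) = 5 (factor: -5589 = −(3^5 · 23); the sign does not affect v_p). Step 3 — |x − y|_3 = 3^{-5} = 1/243.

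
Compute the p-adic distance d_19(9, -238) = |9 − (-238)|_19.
d_19(9, -238) = 1/19

Step 1 — x − y = 9 − (-238) = 247. Step 2 — v_19(247) = 1 (factor: 247 = (19^1 · 13); the sign does not affect v_p). Step 3 — |x − y|_19 = 19^{-1} = 1/19.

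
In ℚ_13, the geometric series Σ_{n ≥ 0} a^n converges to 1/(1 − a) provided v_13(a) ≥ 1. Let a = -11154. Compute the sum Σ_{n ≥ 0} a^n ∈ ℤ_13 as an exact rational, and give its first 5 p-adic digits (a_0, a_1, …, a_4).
Σ a^n = 1/(1 − a) = 1/11155;  first 5 digits = (1, 0, 12, 7, 0)

v_13(a) = 2 ≥ 1, so the series converges in ℤ_13 to 1/(1 − a) = 1/(1 − (-11154)) = 1/11155. Expand this rational in ℤ_13: compute digits iteratively via d_i = x_i mod 13, x_{i+1} = (x_i − d_i)/13. The first 5 digits are (1, 0, 12, 7, 0).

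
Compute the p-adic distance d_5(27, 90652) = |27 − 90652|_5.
d_5(27, 90652) = 1/3125

Step 1 — x − y = 27 − 90652 = -90625. Step 2 — v_5(-90625) = 5 (factor: -90625 = −(5^5 · 29); the sign does not affect v_p). Step 3 — |x − y|_5 = 5^{-5} = 1/3125.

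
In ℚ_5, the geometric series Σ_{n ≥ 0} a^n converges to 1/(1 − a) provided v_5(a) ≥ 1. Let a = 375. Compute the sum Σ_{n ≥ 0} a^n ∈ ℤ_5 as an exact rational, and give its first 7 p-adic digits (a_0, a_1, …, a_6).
Σ a^n = 1/(1 − a) = -1/374;  first 7 digits = (1, 0, 0, 3, 0, 0, 4)

v_5(a) = 3 ≥ 1, so the series converges in ℤ_5 to 1/(1 − a) = 1/(1 − 375) = -1/374. Expand this rational in ℤ_5: compute digits iteratively via d_i = x_i mod 5, x_{i+1} = (x_i − d_i)/5. The first 7 digits are (1, 0, 0, 3, 0, 0, 4).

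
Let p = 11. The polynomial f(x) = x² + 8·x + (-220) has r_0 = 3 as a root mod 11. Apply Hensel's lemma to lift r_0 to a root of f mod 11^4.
r_3 = 267 (mod 14641)

Hensel: r_{i+1} = r_i − f(r_i)·(f′(r_i))^{-1} mod 11^{i+2}, f′(x) = 2x + 8. Iterate:
  r_0 = 3 (mod 11)
  r_1 = 25 (mod 121)
  r_2 = 267 (mod 1331)
  r_3 = 267 (mod 14641)
Final: r = 267 satisfies f(r) ≡ 0 mod 11^4.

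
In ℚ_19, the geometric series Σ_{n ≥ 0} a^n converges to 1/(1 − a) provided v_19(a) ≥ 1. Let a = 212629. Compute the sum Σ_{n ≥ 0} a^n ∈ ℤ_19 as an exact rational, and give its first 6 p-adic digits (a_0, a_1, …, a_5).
Σ a^n = 1/(1 − a) = -1/212628;  first 6 digits = (1, 0, 0, 12, 1, 0)

v_19(a) = 3 ≥ 1, so the series converges in ℤ_19 to 1/(1 − a) = 1/(1 − 212629) = -1/212628. Expand this rational in ℤ_19: compute digits iteratively via d_i = x_i mod 19, x_{i+1} = (x_i − d_i)/19. The first 6 digits are (1, 0, 0, 12, 1, 0).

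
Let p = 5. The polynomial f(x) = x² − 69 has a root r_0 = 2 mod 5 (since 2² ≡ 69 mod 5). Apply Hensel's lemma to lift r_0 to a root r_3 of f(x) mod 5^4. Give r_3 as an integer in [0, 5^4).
r_3 = 87 (mod 625)

Hensel's recurrence: r_{i+1} = r_i − f(r_i)·(f′(r_i))^{-1} mod 5^{i+2}, with f′(x) = 2x. Iterate:
  r_0 = 2 (mod 5)
  r_1 = 12 (mod 25)
  r_2 = 87 (mod 125)
  r_3 = 87 (mod 625)
Final: r_3 = 87, and one checks f(r_3) ≡ 0 mod 5^4.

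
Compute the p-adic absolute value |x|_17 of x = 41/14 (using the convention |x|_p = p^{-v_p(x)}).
|41/14|_17 = 1

Step 1 — compute v_17(x) by factoring powers of 17 out of the numerator and denominator: v_17(41/14) = 0. Step 2 — apply |x|_p = p^{-v_p(x)} = 17^{0} = 1.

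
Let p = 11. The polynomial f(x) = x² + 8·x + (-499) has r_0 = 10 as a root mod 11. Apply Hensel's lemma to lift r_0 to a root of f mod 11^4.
r_3 = 648 (mod 14641)

Hensel: r_{i+1} = r_i − f(r_i)·(f′(r_i))^{-1} mod 11^{i+2}, f′(x) = 2x + 8. Iterate:
  r_0 = 10 (mod 11)
  r_1 = 43 (mod 121)
  r_2 = 648 (mod 1331)
  r_3 = 648 (mod 14641)
Final: r = 648 satisfies f(r) ≡ 0 mod 11^4.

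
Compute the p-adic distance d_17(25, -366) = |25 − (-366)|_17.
d_17(25, -366) = 1/17

Step 1 — x − y = 25 − (-366) = 391. Step 2 — v_17(391) = 1 (factor: 391 = (17^1 · 23); the sign does not affect v_p). Step 3 — |x − y|_17 = 17^{-1} = 1/17.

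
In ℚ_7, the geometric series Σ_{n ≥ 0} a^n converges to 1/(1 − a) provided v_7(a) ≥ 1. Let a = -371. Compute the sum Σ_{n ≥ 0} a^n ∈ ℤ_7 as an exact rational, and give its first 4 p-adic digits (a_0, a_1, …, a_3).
Σ a^n = 1/(1 − a) = 1/372;  first 4 digits = (1, 3, 1, 0)

v_7(a) = 1 ≥ 1, so the series converges in ℤ_7 to 1/(1 − a) = 1/(1 − (-371)) = 1/372. Expand this rational in ℤ_7: compute digits iteratively via d_i = x_i mod 7, x_{i+1} = (x_i − d_i)/7. The first 4 digits are (1, 3, 1, 0).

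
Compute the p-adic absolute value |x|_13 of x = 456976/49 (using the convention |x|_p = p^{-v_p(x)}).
|456976/49|_13 = 1/28561

Step 1 — compute v_13(x) by factoring powers of 13 out of the numerator and denominator: v_13(456976/49) = 4. Step 2 — apply |x|_p = p^{-v_p(x)} = 13^{-4} = 1/28561.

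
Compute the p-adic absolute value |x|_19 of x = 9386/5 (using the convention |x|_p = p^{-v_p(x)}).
|9386/5|_19 = 1/361

Step 1 — compute v_19(x) by factoring powers of 19 out of the numerator and denominator: v_19(9386/5) = 2. Step 2 — apply |x|_p = p^{-v_p(x)} = 19^{-2} = 1/361.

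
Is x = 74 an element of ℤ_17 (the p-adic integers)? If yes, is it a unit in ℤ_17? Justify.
x ∈ ℤ_17^× (unit); v_17(x) = 0

ℤ_17 = {x ∈ ℚ_17 : v_17(x) ≥ 0} and ℤ_17^× = {x ∈ ℤ_17 : v_17(x) = 0}. Here v_17(74) = v_17(num) − v_17(den) = 0; compare against these criteria.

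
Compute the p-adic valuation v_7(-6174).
v_7(-6174) = 3

v_7(n) is the largest exponent k such that 7^k divides n. Factor out: -6174 = -7^3 · 18. (Sign doesn't affect v_p.) So v_7(-6174) = 3.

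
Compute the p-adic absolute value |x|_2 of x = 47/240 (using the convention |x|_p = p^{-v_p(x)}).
|47/240|_2 = 16

Step 1 — compute v_2(x) by factoring powers of 2 out of the numerator and denominator: v_2(47/240) = -4. Step 2 — apply |x|_p = p^{-v_p(x)} = 2^{4} = 16.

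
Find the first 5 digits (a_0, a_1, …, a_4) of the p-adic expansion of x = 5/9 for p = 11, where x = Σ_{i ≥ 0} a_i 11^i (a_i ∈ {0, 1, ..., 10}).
(a_0, …, a_4) = (3, 1, 6, 8, 9)

v_11(5/9) = 0 (numerator and denominator both coprime to 11), so x ∈ ℤ_11^×. Compute digits iteratively via a_i = x_i mod 11, x_{i+1} = (x_i − a_i)/11, with x_0 = x:
  x_0 = 5/9;  a_0 = 3;  x_1 = (x_0 − 3)/11 = -2/9
  x_1 = -2/9;  a_1 = 1;  x_2 = (x_1 − 1)/11 = -1/9
  x_2 = -1/9;  a_2 = 6;  x_3 = (x_2 − 6)/11 = -5/9
  x_3 = -5/9;  a_3 = 8;  x_4 = (x_3 − 8)/11 = -7/9
  x_4 = -7/9;  a_4 = 9;  x_5 = (x_4 − 9)/11 = -8/9
Digits: (3, 1, 6, 8, 9).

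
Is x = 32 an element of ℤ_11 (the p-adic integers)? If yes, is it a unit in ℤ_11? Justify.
x ∈ ℤ_11^× (unit); v_11(x) = 0

ℤ_11 = {x ∈ ℚ_11 : v_11(x) ≥ 0} and ℤ_11^× = {x ∈ ℤ_11 : v_11(x) = 0}. Here v_11(32) = v_11(num) − v_11(den) = 0; compare against these criteria.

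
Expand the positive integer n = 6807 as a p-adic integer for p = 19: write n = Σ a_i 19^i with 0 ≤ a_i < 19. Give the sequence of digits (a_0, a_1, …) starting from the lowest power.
(a_0, a_1, …) = (5, 16, 18)

Repeated division by 19 gives the digits low-to-high: 6807 = 5 + 16·19^1 + 18·19^2. Digit sequence: (5, 16, 18).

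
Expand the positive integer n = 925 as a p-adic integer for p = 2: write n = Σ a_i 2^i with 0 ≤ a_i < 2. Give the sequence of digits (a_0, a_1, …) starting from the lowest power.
(a_0, a_1, …) = (1, 0, 1, 1, 1, 0, 0, 1, 1, 1)

Repeated division by 2 gives the digits low-to-high: 925 = 1 + 1·2^2 + 1·2^3 + 1·2^4 + 1·2^7 + 1·2^8 + 1·2^9. Digit sequence: (1, 0, 1, 1, 1, 0, 0, 1, 1, 1).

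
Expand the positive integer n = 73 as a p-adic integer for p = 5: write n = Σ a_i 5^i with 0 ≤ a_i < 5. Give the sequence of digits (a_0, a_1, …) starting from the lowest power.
(a_0, a_1, …) = (3, 4, 2)

Repeated division by 5 gives the digits low-to-high: 73 = 3 + 4·5^1 + 2·5^2. Digit sequence: (3, 4, 2).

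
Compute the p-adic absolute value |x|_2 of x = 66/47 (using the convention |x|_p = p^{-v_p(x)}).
|66/47|_2 = 1/2

Step 1 — compute v_2(x) by factoring powers of 2 out of the numerator and denominator: v_2(66/47) = 1. Step 2 — apply |x|_p = p^{-v_p(x)} = 2^{-1} = 1/2.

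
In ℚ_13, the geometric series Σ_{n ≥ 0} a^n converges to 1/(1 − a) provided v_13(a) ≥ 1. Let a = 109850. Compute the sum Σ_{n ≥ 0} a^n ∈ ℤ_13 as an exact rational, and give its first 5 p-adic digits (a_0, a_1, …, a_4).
Σ a^n = 1/(1 − a) = -1/109849;  first 5 digits = (1, 0, 0, 11, 3)

v_13(a) = 3 ≥ 1, so the series converges in ℤ_13 to 1/(1 − a) = 1/(1 − 109850) = -1/109849. Expand this rational in ℤ_13: compute digits iteratively via d_i = x_i mod 13, x_{i+1} = (x_i − d_i)/13. The first 5 digits are (1, 0, 0, 11, 3).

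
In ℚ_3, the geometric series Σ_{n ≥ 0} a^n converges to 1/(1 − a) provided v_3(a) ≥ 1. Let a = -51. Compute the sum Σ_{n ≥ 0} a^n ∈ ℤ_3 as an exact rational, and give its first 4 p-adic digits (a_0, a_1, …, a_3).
Σ a^n = 1/(1 − a) = 1/52;  first 4 digits = (1, 1, 1, 2)

v_3(a) = 1 ≥ 1, so the series converges in ℤ_3 to 1/(1 − a) = 1/(1 − (-51)) = 1/52. Expand this rational in ℤ_3: compute digits iteratively via d_i = x_i mod 3, x_{i+1} = (x_i − d_i)/3. The first 4 digits are (1, 1, 1, 2).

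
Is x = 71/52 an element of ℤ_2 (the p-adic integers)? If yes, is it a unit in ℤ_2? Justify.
x ∉ ℤ_2 (v_2(x) = -2 < 0)

ℤ_2 = {x ∈ ℚ_2 : v_2(x) ≥ 0} and ℤ_2^× = {x ∈ ℤ_2 : v_2(x) = 0}. Here v_2(71/52) = v_2(num) − v_2(den) = -2; compare against these criteria.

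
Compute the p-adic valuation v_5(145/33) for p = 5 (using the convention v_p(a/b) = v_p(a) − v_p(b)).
v_5(145/33) = 1

Factor powers of 5 from the numerator and denominator of the reduced fraction: 145 = 5^1 · 29 and 33 = 5^0 · 33. Apply v_p(a/b) = v_p(a) − v_p(b): v_5(145/33) = 1 − 0 = 1.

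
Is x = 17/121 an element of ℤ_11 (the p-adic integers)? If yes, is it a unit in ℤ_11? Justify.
x ∉ ℤ_11 (v_11(x) = -2 < 0)

ℤ_11 = {x ∈ ℚ_11 : v_11(x) ≥ 0} and ℤ_11^× = {x ∈ ℤ_11 : v_11(x) = 0}. Here v_11(17/121) = v_11(num) − v_11(den) = -2; compare against these criteria.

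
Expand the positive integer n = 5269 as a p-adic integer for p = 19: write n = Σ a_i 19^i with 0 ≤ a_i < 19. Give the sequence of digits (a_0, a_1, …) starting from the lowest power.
(a_0, a_1, …) = (6, 11, 14)

Repeated division by 19 gives the digits low-to-high: 5269 = 6 + 11·19^1 + 14·19^2. Digit sequence: (6, 11, 14).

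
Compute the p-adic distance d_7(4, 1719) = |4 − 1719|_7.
d_7(4, 1719) = 1/343

Step 1 — x − y = 4 − 1719 = -1715. Step 2 — v_7(-1715) = 3 (factor: -1715 = −(7^3 · 5); the sign does not affect v_p). Step 3 — |x − y|_7 = 7^{-3} = 1/343.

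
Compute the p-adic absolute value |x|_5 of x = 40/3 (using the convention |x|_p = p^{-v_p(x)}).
|40/3|_5 = 1/5

Step 1 — compute v_5(x) by factoring powers of 5 out of the numerator and denominator: v_5(40/3) = 1. Step 2 — apply |x|_p = p^{-v_p(x)} = 5^{-1} = 1/5.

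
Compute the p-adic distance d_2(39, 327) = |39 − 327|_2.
d_2(39, 327) = 1/32

Step 1 — x − y = 39 − 327 = -288. Step 2 — v_2(-288) = 5 (factor: -288 = −(2^5 · 9); the sign does not affect v_p). Step 3 — |x − y|_2 = 2^{-5} = 1/32.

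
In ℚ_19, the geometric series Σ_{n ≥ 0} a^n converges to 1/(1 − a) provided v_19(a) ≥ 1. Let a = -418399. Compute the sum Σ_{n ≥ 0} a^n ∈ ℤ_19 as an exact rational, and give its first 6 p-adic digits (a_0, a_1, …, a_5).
Σ a^n = 1/(1 − a) = 1/418400;  first 6 digits = (1, 0, 0, 15, 15, 18)

v_19(a) = 3 ≥ 1, so the series converges in ℤ_19 to 1/(1 − a) = 1/(1 − (-418399)) = 1/418400. Expand this rational in ℤ_19: compute digits iteratively via d_i = x_i mod 19, x_{i+1} = (x_i − d_i)/19. The first 6 digits are (1, 0, 0, 15, 15, 18).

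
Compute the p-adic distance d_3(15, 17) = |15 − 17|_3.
d_3(15, 17) = 1

Step 1 — x − y = 15 − 17 = -2. Step 2 — v_3(-2) = 0 (factor: -2 = −(3^0 · 2); the sign does not affect v_p). Step 3 — |x − y|_3 = 3^{0} = 1.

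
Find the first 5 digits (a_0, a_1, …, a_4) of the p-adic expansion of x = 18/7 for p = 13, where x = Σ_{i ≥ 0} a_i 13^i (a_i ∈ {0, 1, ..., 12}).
(a_0, …, a_4) = (10, 5, 7, 5, 7)

v_13(18/7) = 0 (numerator and denominator both coprime to 13), so x ∈ ℤ_13^×. Compute digits iteratively via a_i = x_i mod 13, x_{i+1} = (x_i − a_i)/13, with x_0 = x:
  x_0 = 18/7;  a_0 = 10;  x_1 = (x_0 − 10)/13 = -4/7
  x_1 = -4/7;  a_1 = 5;  x_2 = (x_1 − 5)/13 = -3/7
  x_2 = -3/7;  a_2 = 7;  x_3 = (x_2 − 7)/13 = -4/7
  x_3 = -4/7;  a_3 = 5;  x_4 = (x_3 − 5)/13 = -3/7
  x_4 = -3/7;  a_4 = 7;  x_5 = (x_4 − 7)/13 = -4/7
Digits: (10, 5, 7, 5, 7).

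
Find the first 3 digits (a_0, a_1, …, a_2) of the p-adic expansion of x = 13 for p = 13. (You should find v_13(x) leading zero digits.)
(a_0, …, a_2) = (0, 1, 0)

v_13(13) = 1, so a_0 = ... = a_0 = 0. Factor out: x = 13^1 · u with u = 1 a unit in ℤ_13. Expand u iteratively via a_{v+i} = u_i mod 13, u_{i+1} = (u_i − a_{v+i})/13:
  u_0 = 1;  a_1 = 1;  u_1 = (u_0 − 1)/13 = 0
  u_1 = 0;  a_2 = 0;  u_2 = (u_1 − 0)/13 = 0
Digits: (0, 1, 0).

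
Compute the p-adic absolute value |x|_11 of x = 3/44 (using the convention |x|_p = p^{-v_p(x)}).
|3/44|_11 = 11

Step 1 — compute v_11(x) by factoring powers of 11 out of the numerator and denominator: v_11(3/44) = -1. Step 2 — apply |x|_p = p^{-v_p(x)} = 11^{1} = 11.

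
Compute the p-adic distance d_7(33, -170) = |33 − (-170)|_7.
d_7(33, -170) = 1/7

Step 1 — x − y = 33 − (-170) = 203. Step 2 — v_7(203) = 1 (factor: 203 = (7^1 · 29); the sign does not affect v_p). Step 3 — |x − y|_7 = 7^{-1} = 1/7.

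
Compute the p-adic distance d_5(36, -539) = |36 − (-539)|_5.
d_5(36, -539) = 1/25

Step 1 — x − y = 36 − (-539) = 575. Step 2 — v_5(575) = 2 (factor: 575 = (5^2 · 23); the sign does not affect v_p). Step 3 — |x − y|_5 = 5^{-2} = 1/25.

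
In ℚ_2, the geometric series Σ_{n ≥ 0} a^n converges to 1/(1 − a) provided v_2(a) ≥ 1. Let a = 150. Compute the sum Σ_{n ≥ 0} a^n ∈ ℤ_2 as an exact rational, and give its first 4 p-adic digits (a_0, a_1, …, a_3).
Σ a^n = 1/(1 − a) = -1/149;  first 4 digits = (1, 1, 0, 0)

v_2(a) = 1 ≥ 1, so the series converges in ℤ_2 to 1/(1 − a) = 1/(1 − 150) = -1/149. Expand this rational in ℤ_2: compute digits iteratively via d_i = x_i mod 2, x_{i+1} = (x_i − d_i)/2. The first 4 digits are (1, 1, 0, 0).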